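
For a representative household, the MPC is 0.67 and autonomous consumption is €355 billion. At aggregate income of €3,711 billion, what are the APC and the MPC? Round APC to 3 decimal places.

MPC = 0.67 (the slope of the consumption function)
C = 355 + 0.67(3711) = 2841.37, so APC = 2841.37/3711 = 0.766

APC = 0.766; MPC = 0.67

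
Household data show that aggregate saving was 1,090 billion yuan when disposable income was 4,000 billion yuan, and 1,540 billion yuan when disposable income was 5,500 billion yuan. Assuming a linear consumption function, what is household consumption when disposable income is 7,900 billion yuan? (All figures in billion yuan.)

C = 5640

MPS = ΔS/ΔY = (1540 − 1090)/(5500 − 4000) = 450/1500 = 0.3
MPC = 1 − MPS = 0.7
Autonomous saving = 1090 − 0.3(4000) = -110, so a = 110
C = 110 + 0.7(7900) = 110 + 5530 = 5640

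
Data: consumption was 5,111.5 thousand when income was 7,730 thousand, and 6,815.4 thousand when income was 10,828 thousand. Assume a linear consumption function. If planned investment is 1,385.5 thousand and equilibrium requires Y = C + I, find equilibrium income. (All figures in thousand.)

Y = 4990

MPC = (6815.4 − 5111.5)/(10828 − 7730) = 1703.9/3098 = 0.55
a = 5111.5 − 0.55(7730) = 860
Equilibrium: Y = 860 + 0.55Y + 1385.5
0.45Y = 2245.5, so Y = 2245.5/0.45 = 4990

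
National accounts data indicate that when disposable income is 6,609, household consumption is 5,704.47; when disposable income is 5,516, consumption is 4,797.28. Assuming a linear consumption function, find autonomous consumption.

a = 219

MPC = ΔC/ΔY = (5704.47 − 4797.28)/(6609 − 5516) = 907.19/1093 = 0.83
a = C − MPC·Y = 4797.28 − 0.83(5516) = 4797.28 − 4578.28 = 219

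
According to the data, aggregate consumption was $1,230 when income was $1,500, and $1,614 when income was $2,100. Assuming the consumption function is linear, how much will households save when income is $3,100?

MPC = (1614 − 1230)/(2100 − 1500) = 384/600 = 0.64
a = 1230 − 0.64(1500) = 1230 − 960 = 270
C = 270 + 0.64(3100) = 2254
S = 3100 − 2254 = 846

S = 846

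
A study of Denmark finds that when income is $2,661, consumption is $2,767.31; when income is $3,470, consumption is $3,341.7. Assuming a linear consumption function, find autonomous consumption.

a = 878

MPC = ΔC/ΔY = (3341.7 − 2767.31)/(3470 − 2661) = 574.39/809 = 0.71
a = C − MPC·Y = 2767.31 − 0.71(2661) = 2767.31 − 1889.31 = 878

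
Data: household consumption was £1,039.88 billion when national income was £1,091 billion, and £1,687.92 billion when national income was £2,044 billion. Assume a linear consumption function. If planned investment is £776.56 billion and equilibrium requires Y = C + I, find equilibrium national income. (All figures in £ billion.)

Y = 3358

MPC = (1687.92 − 1039.88)/(2044 − 1091) = 648.04/953 = 0.68
a = 1039.88 − 0.68(1091) = 298
Equilibrium: Y = 298 + 0.68Y + 776.56
0.32Y = 1074.56, so Y = 1074.56/0.32 = 3358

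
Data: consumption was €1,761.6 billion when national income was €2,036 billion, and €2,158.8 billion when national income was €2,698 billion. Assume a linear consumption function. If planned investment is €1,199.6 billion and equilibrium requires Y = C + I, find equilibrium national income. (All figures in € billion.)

Y = 4349

MPC = (2158.8 − 1761.6)/(2698 − 2036) = 397.2/662 = 0.6
a = 1761.6 − 0.6(2036) = 540
Equilibrium: Y = 540 + 0.6Y + 1199.6
0.4Y = 1739.6, so Y = 1739.6/0.4 = 4349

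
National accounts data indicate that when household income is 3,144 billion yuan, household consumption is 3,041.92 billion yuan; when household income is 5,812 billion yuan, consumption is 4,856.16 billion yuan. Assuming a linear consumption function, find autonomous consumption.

MPC = ΔC/ΔY = (4856.16 − 3041.92)/(5812 − 3144) = 1814.24/2668 = 0.68
a = C − MPC·Y = 3041.92 − 0.68(3144) = 3041.92 − 2137.92 = 904

a = 904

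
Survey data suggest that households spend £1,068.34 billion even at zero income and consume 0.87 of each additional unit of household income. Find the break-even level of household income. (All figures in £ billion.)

At break-even, C = Y: 1068.34 + 0.87Y = Y
0.13Y = 1068.34, so Y = 1068.34/0.13 = 8218

Y = 8218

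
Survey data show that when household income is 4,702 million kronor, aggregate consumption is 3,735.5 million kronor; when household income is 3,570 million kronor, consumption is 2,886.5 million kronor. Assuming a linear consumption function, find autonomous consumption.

MPC = ΔC/ΔY = (3735.5 − 2886.5)/(4702 − 3570) = 849/1132 = 0.75
a = C − MPC·Y = 2886.5 − 0.75(3570) = 2886.5 − 2677.5 = 209

a = 209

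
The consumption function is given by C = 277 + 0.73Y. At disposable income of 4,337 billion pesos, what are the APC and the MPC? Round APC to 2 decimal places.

APC = 0.79; MPC = 0.73

MPC = 0.73 (the slope of the consumption function)
C = 277 + 0.73(4337) = 3443.01, so APC = 3443.01/4337 = 0.79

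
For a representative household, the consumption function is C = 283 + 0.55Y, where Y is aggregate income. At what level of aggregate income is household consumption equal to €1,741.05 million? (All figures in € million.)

283 + 0.55Y = 1741.05
0.55Y = 1458.05, so Y = 1458.05/0.55 = 2651

Y = 2651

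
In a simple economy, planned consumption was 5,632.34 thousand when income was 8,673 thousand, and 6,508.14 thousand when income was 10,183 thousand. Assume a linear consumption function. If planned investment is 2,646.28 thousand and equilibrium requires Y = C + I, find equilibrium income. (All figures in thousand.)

Y = 7734

MPC = (6508.14 − 5632.34)/(10183 − 8673) = 875.8/1510 = 0.58
a = 5632.34 − 0.58(8673) = 602
Equilibrium: Y = 602 + 0.58Y + 2646.28
0.42Y = 3248.28, so Y = 3248.28/0.42 = 7734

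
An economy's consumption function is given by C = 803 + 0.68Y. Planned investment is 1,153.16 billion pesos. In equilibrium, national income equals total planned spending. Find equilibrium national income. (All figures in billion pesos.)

Y = 6113

Y = C + I = 803 + 0.68Y + 1153.16
Y − 0.68Y = 1956.16
0.32Y = 1956.16, so Y = 1956.16/0.32 = 6113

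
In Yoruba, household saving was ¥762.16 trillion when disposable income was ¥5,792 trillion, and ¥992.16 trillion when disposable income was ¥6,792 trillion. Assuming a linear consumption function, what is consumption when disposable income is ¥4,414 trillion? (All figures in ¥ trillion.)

C = 3968.78

MPS = ΔS/ΔY = (992.16 − 762.16)/(6792 − 5792) = 230/1000 = 0.23
MPC = 1 − MPS = 0.77
Autonomous saving = 762.16 − 0.23(5792) = -570, so a = 570
C = 570 + 0.77(4414) = 570 + 3398.78 = 3968.78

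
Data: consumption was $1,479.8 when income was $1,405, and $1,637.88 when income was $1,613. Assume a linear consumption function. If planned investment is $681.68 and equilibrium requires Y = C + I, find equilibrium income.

Y = 4557

MPC = (1637.88 − 1479.8)/(1613 − 1405) = 158.08/208 = 0.76
a = 1479.8 − 0.76(1405) = 412
Equilibrium: Y = 412 + 0.76Y + 681.68
0.24Y = 1093.68, so Y = 1093.68/0.24 = 4557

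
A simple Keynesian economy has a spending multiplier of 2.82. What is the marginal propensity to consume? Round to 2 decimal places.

k = 1/(1 − MPC), so 1 − MPC = 1/k = 1/2.82 = 0.3546
MPC = 1 − 0.3546 = 0.65

MPC = 0.65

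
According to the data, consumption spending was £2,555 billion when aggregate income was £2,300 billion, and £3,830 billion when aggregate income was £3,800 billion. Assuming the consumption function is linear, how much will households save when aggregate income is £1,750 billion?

MPC = (3830 − 2555)/(3800 − 2300) = 1275/1500 = 0.85
a = 2555 − 0.85(2300) = 2555 − 1955 = 600
C = 600 + 0.85(1750) = 2087.5
S = 1750 − 2087.5 = -337.5

S = -337.5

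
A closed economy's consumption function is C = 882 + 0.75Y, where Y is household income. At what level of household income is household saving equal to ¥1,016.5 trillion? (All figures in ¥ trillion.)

S = Y − C = -882 + 0.25Y
-882 + 0.25Y = 1016.5, so 0.25Y = 1898.5 and Y = 7594

Y = 7594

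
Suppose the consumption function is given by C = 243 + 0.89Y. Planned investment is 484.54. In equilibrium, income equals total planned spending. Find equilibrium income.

Y = 6614

Y = C + I = 243 + 0.89Y + 484.54
Y − 0.89Y = 727.54
0.11Y = 727.54, so Y = 727.54/0.11 = 6614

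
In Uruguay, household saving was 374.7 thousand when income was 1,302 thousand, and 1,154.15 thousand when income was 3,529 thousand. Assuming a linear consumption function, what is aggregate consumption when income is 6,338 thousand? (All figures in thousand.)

C = 4200.7

MPS = ΔS/ΔY = (1154.15 − 374.7)/(3529 − 1302) = 779.45/2227 = 0.35
MPC = 1 − MPS = 0.65
Autonomous saving = 374.7 − 0.35(1302) = -81, so a = 81
C = 81 + 0.65(6338) = 81 + 4119.7 = 4200.7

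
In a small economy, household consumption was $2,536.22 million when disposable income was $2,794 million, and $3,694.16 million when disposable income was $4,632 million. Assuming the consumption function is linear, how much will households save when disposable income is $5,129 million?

MPC = (3694.16 − 2536.22)/(4632 − 2794) = 1157.94/1838 = 0.63
a = 2536.22 − 0.63(2794) = 2536.22 − 1760.22 = 776
C = 776 + 0.63(5129) = 4007.27
S = 5129 − 4007.27 = 1121.73

S = 1121.73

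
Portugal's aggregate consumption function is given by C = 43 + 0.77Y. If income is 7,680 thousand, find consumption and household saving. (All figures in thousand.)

C = 43 + 0.77(7680) = 43 + 5913.6 = 5956.6
S = Y − C = 7680 − 5956.6 = 1723.4

C = 5956.6; S = 1723.4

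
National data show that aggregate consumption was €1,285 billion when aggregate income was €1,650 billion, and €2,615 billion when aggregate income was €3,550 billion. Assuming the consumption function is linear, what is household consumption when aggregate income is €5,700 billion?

C = 4120

MPC = (2615 − 1285)/(3550 − 1650) = 1330/1900 = 0.7
a = 1285 − 0.7(1650) = 1285 − 1155 = 130
C = 130 + 0.7(5700) = 130 + 3990 = 4120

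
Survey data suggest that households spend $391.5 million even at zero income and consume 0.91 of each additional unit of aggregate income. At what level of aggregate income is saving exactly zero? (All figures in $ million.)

Y = 4350

At break-even, C = Y: 391.5 + 0.91Y = Y
0.09Y = 391.5, so Y = 391.5/0.09 = 4350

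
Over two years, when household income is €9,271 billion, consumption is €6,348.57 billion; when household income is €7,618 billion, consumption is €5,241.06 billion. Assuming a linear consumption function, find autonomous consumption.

MPC = ΔC/ΔY = (6348.57 − 5241.06)/(9271 − 7618) = 1107.51/1653 = 0.67
a = C − MPC·Y = 5241.06 − 0.67(7618) = 5241.06 − 5104.06 = 137

a = 137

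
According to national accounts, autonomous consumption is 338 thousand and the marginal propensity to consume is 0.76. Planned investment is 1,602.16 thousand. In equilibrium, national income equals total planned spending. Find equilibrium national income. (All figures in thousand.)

Y = 8084

Y = C + I = 338 + 0.76Y + 1602.16
Y − 0.76Y = 1940.16
0.24Y = 1940.16, so Y = 1940.16/0.24 = 8084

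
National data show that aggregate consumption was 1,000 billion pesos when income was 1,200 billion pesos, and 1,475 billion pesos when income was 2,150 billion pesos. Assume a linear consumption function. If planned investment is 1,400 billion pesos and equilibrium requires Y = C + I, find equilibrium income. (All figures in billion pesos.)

MPC = (1475 − 1000)/(2150 − 1200) = 475/950 = 0.5
a = 1000 − 0.5(1200) = 400
Equilibrium: Y = 400 + 0.5Y + 1400
0.5Y = 1800, so Y = 1800/0.5 = 3600

Y = 3600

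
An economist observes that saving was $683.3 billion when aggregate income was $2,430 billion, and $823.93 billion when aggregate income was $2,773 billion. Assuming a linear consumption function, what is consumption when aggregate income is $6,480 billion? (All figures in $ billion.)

MPS = ΔS/ΔY = (823.93 − 683.3)/(2773 − 2430) = 140.63/343 = 0.41
MPC = 1 − MPS = 0.59
Autonomous saving = 683.3 − 0.41(2430) = -313, so a = 313
C = 313 + 0.59(6480) = 313 + 3823.2 = 4136.2

C = 4136.2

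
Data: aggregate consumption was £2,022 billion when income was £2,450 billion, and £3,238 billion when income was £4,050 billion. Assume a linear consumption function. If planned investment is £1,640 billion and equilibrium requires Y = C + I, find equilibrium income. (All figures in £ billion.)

MPC = (3238 − 2022)/(4050 − 2450) = 1216/1600 = 0.76
a = 2022 − 0.76(2450) = 160
Equilibrium: Y = 160 + 0.76Y + 1640
0.24Y = 1800, so Y = 1800/0.24 = 7500

Y = 7500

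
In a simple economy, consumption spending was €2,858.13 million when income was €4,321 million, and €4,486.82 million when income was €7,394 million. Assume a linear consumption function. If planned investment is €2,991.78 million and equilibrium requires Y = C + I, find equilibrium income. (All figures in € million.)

Y = 7574

MPC = (4486.82 − 2858.13)/(7394 − 4321) = 1628.69/3073 = 0.53
a = 2858.13 − 0.53(4321) = 568
Equilibrium: Y = 568 + 0.53Y + 2991.78
0.47Y = 3559.78, so Y = 3559.78/0.47 = 7574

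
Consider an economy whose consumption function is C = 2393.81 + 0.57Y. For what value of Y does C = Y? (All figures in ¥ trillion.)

Y = 5567

At break-even, C = Y: 2393.81 + 0.57Y = Y
0.43Y = 2393.81, so Y = 2393.81/0.43 = 5567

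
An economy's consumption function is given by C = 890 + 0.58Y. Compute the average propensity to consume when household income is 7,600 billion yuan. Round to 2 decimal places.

C = 890 + 0.58(7600) = 5298
APC = C/Y = 5298/7600 = 0.70

APC = 0.70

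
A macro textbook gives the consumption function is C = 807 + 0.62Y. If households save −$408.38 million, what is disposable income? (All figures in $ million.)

Y = 1049

S = Y − C = -807 + 0.38Y
-807 + 0.38Y = -408.38, so 0.38Y = 398.62 and Y = 1049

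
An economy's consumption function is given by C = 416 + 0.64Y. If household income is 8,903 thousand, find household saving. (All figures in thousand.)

C = 416 + 0.64(8903) = 416 + 5697.92 = 6113.92
S = Y − C = 8903 − 6113.92 = 2789.08

S = 2789.08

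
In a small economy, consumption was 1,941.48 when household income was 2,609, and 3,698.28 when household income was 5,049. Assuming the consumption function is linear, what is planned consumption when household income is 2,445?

MPC = (3698.28 − 1941.48)/(5049 − 2609) = 1756.8/2440 = 0.72
a = 1941.48 − 0.72(2609) = 1941.48 − 1878.48 = 63
C = 63 + 0.72(2445) = 63 + 1760.4 = 1823.4

C = 1823.4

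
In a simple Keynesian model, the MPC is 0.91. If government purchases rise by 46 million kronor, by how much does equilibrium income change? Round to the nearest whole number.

The multiplier is 1/(1 − MPC) = 1/0.09.
ΔY = 46/0.09 = 511.11 ≈ 511

ΔY ≈ 511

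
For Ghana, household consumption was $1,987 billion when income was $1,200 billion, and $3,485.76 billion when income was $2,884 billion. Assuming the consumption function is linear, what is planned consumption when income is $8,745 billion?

C = 8702.05

MPC = (3485.76 − 1987)/(2884 − 1200) = 1498.76/1684 = 0.89
a = 1987 − 0.89(1200) = 1987 − 1068 = 919
C = 919 + 0.89(8745) = 919 + 7783.05 = 8702.05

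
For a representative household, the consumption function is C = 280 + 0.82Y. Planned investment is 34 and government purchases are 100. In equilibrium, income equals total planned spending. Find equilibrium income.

Y = 2300

Y = C + I + G = 280 + 0.82Y + 34 + 100
Y − 0.82Y = 414
0.18Y = 414, so Y = 414/0.18 = 2300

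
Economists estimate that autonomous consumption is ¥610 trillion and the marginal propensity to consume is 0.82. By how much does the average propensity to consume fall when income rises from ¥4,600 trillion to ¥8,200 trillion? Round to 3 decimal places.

ΔAPC = 0.058

At Y = 4600: C = 610 + 0.82(4600) = 4382, APC = 4382/4600 = 0.9526
At Y = 8200: C = 7334, APC = 7334/8200 = 0.8944
Fall in APC = 0.9526 − 0.8944 = 0.0582 ≈ 0.058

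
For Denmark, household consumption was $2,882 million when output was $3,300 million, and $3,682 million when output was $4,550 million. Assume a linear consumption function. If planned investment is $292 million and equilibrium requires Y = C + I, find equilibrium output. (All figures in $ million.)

MPC = (3682 − 2882)/(4550 − 3300) = 800/1250 = 0.64
a = 2882 − 0.64(3300) = 770
Equilibrium: Y = 770 + 0.64Y + 292
0.36Y = 1062, so Y = 1062/0.36 = 2950

Y = 2950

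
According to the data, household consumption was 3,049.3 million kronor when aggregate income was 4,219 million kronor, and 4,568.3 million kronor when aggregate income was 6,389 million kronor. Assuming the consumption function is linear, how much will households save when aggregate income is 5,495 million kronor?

MPC = (4568.3 − 3049.3)/(6389 − 4219) = 1519/2170 = 0.7
a = 3049.3 − 0.7(4219) = 3049.3 − 2953.3 = 96
C = 96 + 0.7(5495) = 3942.5
S = 5495 − 3942.5 = 1552.5

S = 1552.5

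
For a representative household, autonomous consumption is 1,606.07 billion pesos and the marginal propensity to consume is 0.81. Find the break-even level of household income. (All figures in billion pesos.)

At break-even, C = Y: 1606.07 + 0.81Y = Y
0.19Y = 1606.07, so Y = 1606.07/0.19 = 8453

Y = 8453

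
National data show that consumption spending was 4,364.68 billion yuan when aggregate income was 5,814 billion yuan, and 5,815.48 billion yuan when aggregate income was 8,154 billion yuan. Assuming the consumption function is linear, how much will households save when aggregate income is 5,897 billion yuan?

MPC = (5815.48 − 4364.68)/(8154 − 5814) = 1450.8/2340 = 0.62
a = 4364.68 − 0.62(5814) = 4364.68 − 3604.68 = 760
C = 760 + 0.62(5897) = 4416.14
S = 5897 − 4416.14 = 1480.86

S = 1480.86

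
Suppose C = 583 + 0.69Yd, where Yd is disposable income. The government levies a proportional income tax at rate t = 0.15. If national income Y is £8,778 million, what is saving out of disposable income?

S = 1730.003

Yd = (1 − 0.15)(8778) = 0.85(8778) = 7461.3
C = 583 + 0.69(7461.3) = 583 + 5148.297 = 5731.297
S = Yd − C = 7461.3 − 5731.297 = 1730.003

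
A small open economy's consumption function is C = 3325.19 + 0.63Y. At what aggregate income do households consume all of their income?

At break-even, C = Y: 3325.19 + 0.63Y = Y
0.37Y = 3325.19, so Y = 3325.19/0.37 = 8987

Y = 8987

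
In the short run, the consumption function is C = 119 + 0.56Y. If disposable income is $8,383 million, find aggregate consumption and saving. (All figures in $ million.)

C = 4813.48; S = 3569.52

C = 119 + 0.56(8383) = 119 + 4694.48 = 4813.48
S = Y − C = 8383 − 4813.48 = 3569.52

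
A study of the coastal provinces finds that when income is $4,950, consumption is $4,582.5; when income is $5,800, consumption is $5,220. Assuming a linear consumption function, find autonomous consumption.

MPC = ΔC/ΔY = (5220 − 4582.5)/(5800 − 4950) = 637.5/850 = 0.75
a = C − MPC·Y = 4582.5 − 0.75(4950) = 4582.5 − 3712.5 = 870

a = 870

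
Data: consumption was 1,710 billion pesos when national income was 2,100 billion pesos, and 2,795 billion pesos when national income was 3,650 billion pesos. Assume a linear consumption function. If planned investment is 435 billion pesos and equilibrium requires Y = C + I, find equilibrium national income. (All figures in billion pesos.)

MPC = (2795 − 1710)/(3650 − 2100) = 1085/1550 = 0.7
a = 1710 − 0.7(2100) = 240
Equilibrium: Y = 240 + 0.7Y + 435
0.3Y = 675, so Y = 675/0.3 = 2250

Y = 2250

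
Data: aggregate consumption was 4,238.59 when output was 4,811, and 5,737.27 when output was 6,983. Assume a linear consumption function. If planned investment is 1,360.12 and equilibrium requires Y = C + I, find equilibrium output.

MPC = (5737.27 − 4238.59)/(6983 − 4811) = 1498.68/2172 = 0.69
a = 4238.59 − 0.69(4811) = 919
Equilibrium: Y = 919 + 0.69Y + 1360.12
0.31Y = 2279.12, so Y = 2279.12/0.31 = 7352

Y = 7352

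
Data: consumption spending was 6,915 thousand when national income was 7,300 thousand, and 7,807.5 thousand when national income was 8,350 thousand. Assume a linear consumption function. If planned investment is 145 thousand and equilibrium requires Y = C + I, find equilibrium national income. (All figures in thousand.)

Y = 5700

MPC = (7807.5 − 6915)/(8350 − 7300) = 892.5/1050 = 0.85
a = 6915 − 0.85(7300) = 710
Equilibrium: Y = 710 + 0.85Y + 145
0.15Y = 855, so Y = 855/0.15 = 5700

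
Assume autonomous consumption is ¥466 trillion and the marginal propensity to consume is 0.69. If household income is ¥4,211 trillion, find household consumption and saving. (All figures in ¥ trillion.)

C = 3371.59; S = 839.41

C = 466 + 0.69(4211) = 466 + 2905.59 = 3371.59
S = Y − C = 4211 − 3371.59 = 839.41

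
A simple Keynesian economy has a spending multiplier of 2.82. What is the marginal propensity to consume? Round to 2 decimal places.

MPC = 0.65

k = 1/(1 − MPC), so 1 − MPC = 1/k = 1/2.82 = 0.3546
MPC = 1 − 0.3546 = 0.65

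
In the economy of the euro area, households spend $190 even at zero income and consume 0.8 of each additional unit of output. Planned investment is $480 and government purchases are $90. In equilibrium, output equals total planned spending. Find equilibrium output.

Y = 3800

Y = C + I + G = 190 + 0.8Y + 480 + 90
Y − 0.8Y = 760
0.2Y = 760, so Y = 760/0.2 = 3800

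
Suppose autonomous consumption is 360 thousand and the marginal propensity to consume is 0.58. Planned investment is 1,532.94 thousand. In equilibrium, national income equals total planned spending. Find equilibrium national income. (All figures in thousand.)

Y = C + I = 360 + 0.58Y + 1532.94
Y − 0.58Y = 1892.94
0.42Y = 1892.94, so Y = 1892.94/0.42 = 4507

Y = 4507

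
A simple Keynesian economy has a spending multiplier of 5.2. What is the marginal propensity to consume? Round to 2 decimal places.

k = 1/(1 − MPC), so 1 − MPC = 1/k = 1/5.2 = 0.1923
MPC = 1 − 0.1923 = 0.81

MPC = 0.81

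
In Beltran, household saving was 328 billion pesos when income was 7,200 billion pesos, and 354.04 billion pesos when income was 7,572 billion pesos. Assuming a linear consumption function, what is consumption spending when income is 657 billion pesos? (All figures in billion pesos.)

MPS = ΔS/ΔY = (354.04 − 328)/(7572 − 7200) = 26.04/372 = 0.07
MPC = 1 − MPS = 0.93
Autonomous saving = 328 − 0.07(7200) = -176, so a = 176
C = 176 + 0.93(657) = 176 + 611.01 = 787.01

C = 787.01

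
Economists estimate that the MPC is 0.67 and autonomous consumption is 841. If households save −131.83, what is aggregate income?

S = Y − C = -841 + 0.33Y
-841 + 0.33Y = -131.83, so 0.33Y = 709.17 and Y = 2149

Y = 2149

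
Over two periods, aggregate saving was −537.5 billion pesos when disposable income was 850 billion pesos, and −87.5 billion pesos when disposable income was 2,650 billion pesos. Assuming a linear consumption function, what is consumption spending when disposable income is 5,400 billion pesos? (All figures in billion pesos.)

C = 4800

MPS = ΔS/ΔY = (-87.5 − (-537.5))/(2650 − 850) = 450/1800 = 0.25
MPC = 1 − MPS = 0.75
Autonomous saving = -537.5 − 0.25(850) = -750, so a = 750
C = 750 + 0.75(5400) = 750 + 4050 = 4800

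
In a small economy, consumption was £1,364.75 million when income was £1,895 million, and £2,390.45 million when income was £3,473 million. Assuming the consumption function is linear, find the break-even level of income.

MPC = (2390.45 − 1364.75)/(3473 − 1895) = 1025.7/1578 = 0.65
a = 1364.75 − 0.65(1895) = 1364.75 − 1231.75 = 133
Break-even: Y = a/(1−MPC) = 133/0.35 = 380

Y = 380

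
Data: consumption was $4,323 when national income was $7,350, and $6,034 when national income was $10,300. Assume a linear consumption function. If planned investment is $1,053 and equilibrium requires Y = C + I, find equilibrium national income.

Y = 2650

MPC = (6034 − 4323)/(10300 − 7350) = 1711/2950 = 0.58
a = 4323 − 0.58(7350) = 60
Equilibrium: Y = 60 + 0.58Y + 1053
0.42Y = 1113, so Y = 1113/0.42 = 2650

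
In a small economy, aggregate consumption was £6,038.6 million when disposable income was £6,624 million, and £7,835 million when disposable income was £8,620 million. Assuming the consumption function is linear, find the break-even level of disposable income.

Y = 770

MPC = (7835 − 6038.6)/(8620 − 6624) = 1796.4/1996 = 0.9
a = 6038.6 − 0.9(6624) = 6038.6 − 5961.6 = 77
Break-even: Y = a/(1−MPC) = 77/0.1 = 770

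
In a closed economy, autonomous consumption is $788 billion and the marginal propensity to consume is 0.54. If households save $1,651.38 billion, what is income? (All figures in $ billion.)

S = Y − C = -788 + 0.46Y
-788 + 0.46Y = 1651.38, so 0.46Y = 2439.38 and Y = 5303

Y = 5303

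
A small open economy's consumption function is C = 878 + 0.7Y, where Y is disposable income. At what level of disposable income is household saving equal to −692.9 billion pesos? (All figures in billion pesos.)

Y = 617

S = Y − C = -878 + 0.3Y
-878 + 0.3Y = -692.9, so 0.3Y = 185.1 and Y = 617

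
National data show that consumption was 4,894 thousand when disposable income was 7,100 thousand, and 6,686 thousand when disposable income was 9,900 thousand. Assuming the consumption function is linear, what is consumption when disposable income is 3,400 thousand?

C = 2526

MPC = (6686 − 4894)/(9900 − 7100) = 1792/2800 = 0.64
a = 4894 − 0.64(7100) = 4894 − 4544 = 350
C = 350 + 0.64(3400) = 350 + 2176 = 2526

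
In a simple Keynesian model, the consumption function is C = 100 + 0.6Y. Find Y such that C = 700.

100 + 0.6Y = 700
0.6Y = 600, so Y = 600/0.6 = 1000

Y = 1000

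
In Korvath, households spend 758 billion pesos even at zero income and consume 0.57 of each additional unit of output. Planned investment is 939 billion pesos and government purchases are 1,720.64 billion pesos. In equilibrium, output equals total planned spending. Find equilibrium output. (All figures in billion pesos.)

Y = C + I + G = 758 + 0.57Y + 939 + 1720.64
Y − 0.57Y = 3417.64
0.43Y = 3417.64, so Y = 3417.64/0.43 = 7948

Y = 7948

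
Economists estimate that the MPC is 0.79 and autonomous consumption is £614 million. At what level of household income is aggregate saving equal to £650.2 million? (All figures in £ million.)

Y = 6020

S = Y − C = -614 + 0.21Y
-614 + 0.21Y = 650.2, so 0.21Y = 1264.2 and Y = 6020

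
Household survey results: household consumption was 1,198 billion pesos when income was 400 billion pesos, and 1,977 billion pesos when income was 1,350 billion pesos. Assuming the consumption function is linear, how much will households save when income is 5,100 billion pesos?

S = 48

MPC = (1977 − 1198)/(1350 − 400) = 779/950 = 0.82
a = 1198 − 0.82(400) = 1198 − 328 = 870
C = 870 + 0.82(5100) = 5052
S = 5100 − 5052 = 48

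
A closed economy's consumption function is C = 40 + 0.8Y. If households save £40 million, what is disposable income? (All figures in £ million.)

Y = 400

S = Y − C = -40 + 0.2Y
-40 + 0.2Y = 40, so 0.2Y = 80 and Y = 400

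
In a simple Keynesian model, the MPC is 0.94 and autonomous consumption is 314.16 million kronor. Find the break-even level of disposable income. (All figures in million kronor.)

Y = 5236

At break-even, C = Y: 314.16 + 0.94Y = Y
0.06Y = 314.16, so Y = 314.16/0.06 = 5236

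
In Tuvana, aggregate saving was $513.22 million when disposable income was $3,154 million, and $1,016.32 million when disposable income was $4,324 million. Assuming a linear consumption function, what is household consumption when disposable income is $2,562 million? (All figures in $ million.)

MPS = ΔS/ΔY = (1016.32 − 513.22)/(4324 − 3154) = 503.1/1170 = 0.43
MPC = 1 − MPS = 0.57
Autonomous saving = 513.22 − 0.43(3154) = -843, so a = 843
C = 843 + 0.57(2562) = 843 + 1460.34 = 2303.34

C = 2303.34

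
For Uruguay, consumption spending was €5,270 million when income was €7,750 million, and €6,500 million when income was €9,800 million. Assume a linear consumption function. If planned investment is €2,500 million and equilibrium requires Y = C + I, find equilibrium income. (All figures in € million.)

MPC = (6500 − 5270)/(9800 − 7750) = 1230/2050 = 0.6
a = 5270 − 0.6(7750) = 620
Equilibrium: Y = 620 + 0.6Y + 2500
0.4Y = 3120, so Y = 3120/0.4 = 7800

Y = 7800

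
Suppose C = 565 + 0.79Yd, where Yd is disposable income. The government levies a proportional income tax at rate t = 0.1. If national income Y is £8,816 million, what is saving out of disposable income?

S = 1101.224

Yd = (1 − 0.1)(8816) = 0.9(8816) = 7934.4
C = 565 + 0.79(7934.4) = 565 + 6268.176 = 6833.176
S = Yd − C = 7934.4 − 6833.176 = 1101.224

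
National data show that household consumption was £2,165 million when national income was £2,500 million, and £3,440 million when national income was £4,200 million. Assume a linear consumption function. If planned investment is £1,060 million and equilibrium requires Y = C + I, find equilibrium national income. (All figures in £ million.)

Y = 5400

MPC = (3440 − 2165)/(4200 − 2500) = 1275/1700 = 0.75
a = 2165 − 0.75(2500) = 290
Equilibrium: Y = 290 + 0.75Y + 1060
0.25Y = 1350, so Y = 1350/0.25 = 5400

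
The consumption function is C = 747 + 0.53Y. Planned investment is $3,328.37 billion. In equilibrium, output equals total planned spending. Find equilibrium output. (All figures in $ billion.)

Y = C + I = 747 + 0.53Y + 3328.37
Y − 0.53Y = 4075.37
0.47Y = 4075.37, so Y = 4075.37/0.47 = 8671

Y = 8671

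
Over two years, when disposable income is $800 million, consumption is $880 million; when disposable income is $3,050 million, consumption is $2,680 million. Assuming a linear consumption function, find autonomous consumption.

a = 240

MPC = ΔC/ΔY = (2680 − 880)/(3050 − 800) = 1800/2250 = 0.8
a = C − MPC·Y = 880 − 0.8(800) = 880 − 640 = 240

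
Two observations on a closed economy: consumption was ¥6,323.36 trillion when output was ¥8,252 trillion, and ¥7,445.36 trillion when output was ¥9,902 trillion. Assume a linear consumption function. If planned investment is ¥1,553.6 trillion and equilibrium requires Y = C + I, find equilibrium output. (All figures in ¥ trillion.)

MPC = (7445.36 − 6323.36)/(9902 − 8252) = 1122/1650 = 0.68
a = 6323.36 − 0.68(8252) = 712
Equilibrium: Y = 712 + 0.68Y + 1553.6
0.32Y = 2265.6, so Y = 2265.6/0.32 = 7080

Y = 7080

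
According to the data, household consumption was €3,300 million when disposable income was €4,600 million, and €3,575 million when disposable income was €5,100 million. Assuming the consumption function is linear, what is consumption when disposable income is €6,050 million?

MPC = (3575 − 3300)/(5100 − 4600) = 275/500 = 0.55
a = 3300 − 0.55(4600) = 3300 − 2530 = 770
C = 770 + 0.55(6050) = 770 + 3327.5 = 4097.5

C = 4097.5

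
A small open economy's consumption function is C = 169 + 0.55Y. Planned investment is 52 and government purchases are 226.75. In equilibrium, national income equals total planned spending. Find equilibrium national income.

Y = C + I + G = 169 + 0.55Y + 52 + 226.75
Y − 0.55Y = 447.75
0.45Y = 447.75, so Y = 447.75/0.45 = 995

Y = 995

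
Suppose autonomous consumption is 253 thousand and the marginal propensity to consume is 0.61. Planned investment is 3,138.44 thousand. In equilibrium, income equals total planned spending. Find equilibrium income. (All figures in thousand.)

Y = 8696

Y = C + I = 253 + 0.61Y + 3138.44
Y − 0.61Y = 3391.44
0.39Y = 3391.44, so Y = 3391.44/0.39 = 8696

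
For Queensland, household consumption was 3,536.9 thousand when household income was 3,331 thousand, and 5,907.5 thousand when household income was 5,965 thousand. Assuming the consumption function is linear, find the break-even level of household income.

MPC = (5907.5 − 3536.9)/(5965 − 3331) = 2370.6/2634 = 0.9
a = 3536.9 − 0.9(3331) = 3536.9 − 2997.9 = 539
Break-even: Y = a/(1−MPC) = 539/0.1 = 5390

Y = 5390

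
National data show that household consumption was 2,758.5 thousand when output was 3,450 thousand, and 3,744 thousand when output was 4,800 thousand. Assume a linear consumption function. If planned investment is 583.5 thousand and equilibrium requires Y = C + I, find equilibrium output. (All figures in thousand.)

Y = 3050

MPC = (3744 − 2758.5)/(4800 − 3450) = 985.5/1350 = 0.73
a = 2758.5 − 0.73(3450) = 240
Equilibrium: Y = 240 + 0.73Y + 583.5
0.27Y = 823.5, so Y = 823.5/0.27 = 3050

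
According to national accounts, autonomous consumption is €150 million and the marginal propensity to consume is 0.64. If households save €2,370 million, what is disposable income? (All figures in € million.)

S = Y − C = -150 + 0.36Y
-150 + 0.36Y = 2370, so 0.36Y = 2520 and Y = 7000

Y = 7000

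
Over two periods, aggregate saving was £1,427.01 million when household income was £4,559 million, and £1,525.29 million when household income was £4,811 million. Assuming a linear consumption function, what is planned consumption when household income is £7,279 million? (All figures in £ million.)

MPS = ΔS/ΔY = (1525.29 − 1427.01)/(4811 − 4559) = 98.28/252 = 0.39
MPC = 1 − MPS = 0.61
Autonomous saving = 1427.01 − 0.39(4559) = -351, so a = 351
C = 351 + 0.61(7279) = 351 + 4440.19 = 4791.19

C = 4791.19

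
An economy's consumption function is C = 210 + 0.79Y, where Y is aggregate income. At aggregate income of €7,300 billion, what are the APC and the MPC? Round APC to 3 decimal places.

MPC = 0.79 (the slope of the consumption function)
C = 210 + 0.79(7300) = 5977, so APC = 5977/7300 = 0.819

APC = 0.819; MPC = 0.79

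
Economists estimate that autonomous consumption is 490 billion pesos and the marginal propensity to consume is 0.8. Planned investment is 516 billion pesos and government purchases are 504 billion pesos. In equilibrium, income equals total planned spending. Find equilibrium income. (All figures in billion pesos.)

Y = C + I + G = 490 + 0.8Y + 516 + 504
Y − 0.8Y = 1510
0.2Y = 1510, so Y = 1510/0.2 = 7550

Y = 7550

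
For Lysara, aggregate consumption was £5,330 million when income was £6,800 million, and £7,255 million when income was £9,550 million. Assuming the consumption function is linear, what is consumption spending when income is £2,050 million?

MPC = (7255 − 5330)/(9550 − 6800) = 1925/2750 = 0.7
a = 5330 − 0.7(6800) = 5330 − 4760 = 570
C = 570 + 0.7(2050) = 570 + 1435 = 2005

C = 2005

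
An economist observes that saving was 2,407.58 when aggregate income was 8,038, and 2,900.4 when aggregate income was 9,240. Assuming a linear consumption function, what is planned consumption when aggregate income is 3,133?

MPS = ΔS/ΔY = (2900.4 − 2407.58)/(9240 − 8038) = 492.82/1202 = 0.41
MPC = 1 − MPS = 0.59
Autonomous saving = 2407.58 − 0.41(8038) = -888, so a = 888
C = 888 + 0.59(3133) = 888 + 1848.47 = 2736.47

C = 2736.47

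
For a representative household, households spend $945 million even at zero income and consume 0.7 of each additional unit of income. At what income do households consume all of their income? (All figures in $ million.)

Y = 3150

At break-even, C = Y: 945 + 0.7Y = Y
0.3Y = 945, so Y = 945/0.3 = 3150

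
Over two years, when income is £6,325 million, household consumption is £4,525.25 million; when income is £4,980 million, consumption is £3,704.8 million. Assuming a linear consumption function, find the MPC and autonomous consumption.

MPC = ΔC/ΔY = (4525.25 − 3704.8)/(6325 − 4980) = 820.45/1345 = 0.61
a = C − MPC·Y = 3704.8 − 0.61(4980) = 3704.8 − 3037.8 = 667

MPC = 0.61; a = 667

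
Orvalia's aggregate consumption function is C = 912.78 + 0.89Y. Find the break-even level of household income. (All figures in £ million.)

Y = 8298

At break-even, C = Y: 912.78 + 0.89Y = Y
0.11Y = 912.78, so Y = 912.78/0.11 = 8298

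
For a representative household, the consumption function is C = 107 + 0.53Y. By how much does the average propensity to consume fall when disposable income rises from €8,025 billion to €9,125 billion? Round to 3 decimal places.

ΔAPC = 0.002

At Y = 8025: C = 107 + 0.53(8025) = 4360.25, APC = 4360.25/8025 = 0.5433
At Y = 9125: C = 4943.25, APC = 4943.25/9125 = 0.5417
Fall in APC = 0.5433 − 0.5417 = 0.0016 ≈ 0.002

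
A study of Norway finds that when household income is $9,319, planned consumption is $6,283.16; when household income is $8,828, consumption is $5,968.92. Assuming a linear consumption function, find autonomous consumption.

a = 319

MPC = ΔC/ΔY = (6283.16 − 5968.92)/(9319 − 8828) = 314.24/491 = 0.64
a = C − MPC·Y = 5968.92 − 0.64(8828) = 5968.92 − 5649.92 = 319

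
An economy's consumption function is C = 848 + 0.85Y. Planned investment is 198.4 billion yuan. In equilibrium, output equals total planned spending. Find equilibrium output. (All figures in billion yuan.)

Y = C + I = 848 + 0.85Y + 198.4
Y − 0.85Y = 1046.4
0.15Y = 1046.4, so Y = 1046.4/0.15 = 6976

Y = 6976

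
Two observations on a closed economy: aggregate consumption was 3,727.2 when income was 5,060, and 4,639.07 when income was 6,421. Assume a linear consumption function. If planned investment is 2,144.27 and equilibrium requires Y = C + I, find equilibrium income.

Y = 7519

MPC = (4639.07 − 3727.2)/(6421 − 5060) = 911.87/1361 = 0.67
a = 3727.2 − 0.67(5060) = 337
Equilibrium: Y = 337 + 0.67Y + 2144.27
0.33Y = 2481.27, so Y = 2481.27/0.33 = 7519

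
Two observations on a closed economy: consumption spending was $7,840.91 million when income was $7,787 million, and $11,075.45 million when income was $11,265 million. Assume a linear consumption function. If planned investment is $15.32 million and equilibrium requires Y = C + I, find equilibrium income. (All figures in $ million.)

Y = 8776

MPC = (11075.45 − 7840.91)/(11265 − 7787) = 3234.54/3478 = 0.93
a = 7840.91 − 0.93(7787) = 599
Equilibrium: Y = 599 + 0.93Y + 15.32
0.07Y = 614.32, so Y = 614.32/0.07 = 8776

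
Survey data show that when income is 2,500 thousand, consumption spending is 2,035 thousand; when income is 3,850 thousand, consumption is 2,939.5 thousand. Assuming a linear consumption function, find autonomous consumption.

a = 360

MPC = ΔC/ΔY = (2939.5 − 2035)/(3850 − 2500) = 904.5/1350 = 0.67
a = C − MPC·Y = 2035 − 0.67(2500) = 2035 − 1675 = 360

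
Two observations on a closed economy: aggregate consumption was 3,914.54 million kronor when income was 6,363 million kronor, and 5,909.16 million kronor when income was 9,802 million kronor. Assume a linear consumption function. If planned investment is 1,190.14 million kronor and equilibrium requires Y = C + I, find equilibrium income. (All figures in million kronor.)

Y = 3367

MPC = (5909.16 − 3914.54)/(9802 − 6363) = 1994.62/3439 = 0.58
a = 3914.54 − 0.58(6363) = 224
Equilibrium: Y = 224 + 0.58Y + 1190.14
0.42Y = 1414.14, so Y = 1414.14/0.42 = 3367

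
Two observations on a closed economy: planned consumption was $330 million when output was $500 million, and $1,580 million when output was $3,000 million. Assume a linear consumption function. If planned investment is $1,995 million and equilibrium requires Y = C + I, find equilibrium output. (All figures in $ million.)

Y = 4150

MPC = (1580 − 330)/(3000 − 500) = 1250/2500 = 0.5
a = 330 − 0.5(500) = 80
Equilibrium: Y = 80 + 0.5Y + 1995
0.5Y = 2075, so Y = 2075/0.5 = 4150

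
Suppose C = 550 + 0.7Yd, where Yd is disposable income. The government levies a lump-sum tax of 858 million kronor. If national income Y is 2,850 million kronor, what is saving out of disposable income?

Yd = Y − T = 2850 − 858 = 1992
C = 550 + 0.7(1992) = 550 + 1394.4 = 1944.4
S = Yd − C = 1992 − 1944.4 = 47.6

S = 47.6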